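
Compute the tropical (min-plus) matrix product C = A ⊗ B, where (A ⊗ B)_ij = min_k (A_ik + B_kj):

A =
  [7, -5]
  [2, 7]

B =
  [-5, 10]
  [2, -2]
A ⊗ B =
  [-3, -7]
  [-3, 5]

Apply the min-plus product entry-by-entry:
  C[0][0] = min over k of (A[0][0] + B[0][0] = 7 + -5 = 2, A[0][1] + B[1][0] = -5 + 2 = -3) = -3 (attained at k = 1)
  C[0][1] = min over k of (A[0][0] + B[0][1] = 7 + 10 = 17, A[0][1] + B[1][1] = -5 + -2 = -7) = -7 (attained at k = 1)
  C[1][0] = min over k of (A[1][0] + B[0][0] = 2 + -5 = -3, A[1][1] + B[1][0] = 7 + 2 = 9) = -3 (attained at k = 0)
  C[1][1] = min over k of (A[1][0] + B[0][1] = 2 + 10 = 12, A[1][1] + B[1][1] = 7 + -2 = 5) = 5 (attained at k = 1)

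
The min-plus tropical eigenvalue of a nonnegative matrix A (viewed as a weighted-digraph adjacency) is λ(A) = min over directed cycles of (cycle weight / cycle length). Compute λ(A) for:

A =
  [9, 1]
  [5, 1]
λ(A) = 1

Enumerate directed cycles and compute their means (weight / length). Sample:
  cycle 0 → 0: weight = 9, length = 1, mean = 9/1 ≈ 9.000
  cycle 1 → 1: weight = 1, length = 1, mean = 1/1 ≈ 1.000
  cycle 0 → 1 → 0: weight = 6, length = 2, mean = 6/2 ≈ 3.000
  cycle 1 → 0 → 1: weight = 6, length = 2, mean = 6/2 ≈ 3.000
Minimum mean = 1.000, attained e.g. along the cycle 1 → 1 with weight 1 and length 1. So λ(A) = 1/1 = 1.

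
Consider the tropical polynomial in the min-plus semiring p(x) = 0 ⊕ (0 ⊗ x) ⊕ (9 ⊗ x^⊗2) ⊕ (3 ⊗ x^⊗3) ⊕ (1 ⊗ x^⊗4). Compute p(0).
p(0) = 0

A tropical monomial a ⊗ x^⊗i evaluates to a + i · x. Evaluating each term at x = 0:
  Term 0 contributes 0 + 0 · 0 = 0
  Term 1 contributes 0 + 1 · 0 = 0
  Term 2 contributes 9 + 2 · 0 = 9
  Term 3 contributes 3 + 3 · 0 = 3
  Term 4 contributes 1 + 4 · 0 = 1
p(0) = ⊕ of these = min[0, 0, 9, 3, 1] = 0.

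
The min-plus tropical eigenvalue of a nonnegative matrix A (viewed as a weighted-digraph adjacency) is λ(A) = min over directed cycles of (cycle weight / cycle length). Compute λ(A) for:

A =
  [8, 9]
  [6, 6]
λ(A) = 6

Enumerate directed cycles and compute their means (weight / length). Sample:
  cycle 0 → 0: weight = 8, length = 1, mean = 8/1 ≈ 8.000
  cycle 1 → 1: weight = 6, length = 1, mean = 6/1 ≈ 6.000
  cycle 0 → 1 → 0: weight = 15, length = 2, mean = 15/2 ≈ 7.500
  cycle 1 → 0 → 1: weight = 15, length = 2, mean = 15/2 ≈ 7.500
Minimum mean = 6.000, attained e.g. along the cycle 1 → 1 with weight 6 and length 1. So λ(A) = 6/1 = 6.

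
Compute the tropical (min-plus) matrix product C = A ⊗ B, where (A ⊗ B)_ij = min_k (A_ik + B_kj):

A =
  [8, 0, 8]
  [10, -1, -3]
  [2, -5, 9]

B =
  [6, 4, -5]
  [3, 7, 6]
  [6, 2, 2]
A ⊗ B =
  [3, 7, 3]
  [2, -1, -1]
  [-2, 2, -3]

Apply the min-plus product entry-by-entry:
  C[0][0] = min over k of (A[0][0] + B[0][0] = 8 + 6 = 14, A[0][1] + B[1][0] = 0 + 3 = 3, A[0][2] + B[2][0] = 8 + 6 = 14) = 3 (attained at k = 1)
  C[0][1] = min over k of (A[0][0] + B[0][1] = 8 + 4 = 12, A[0][1] + B[1][1] = 0 + 7 = 7, A[0][2] + B[2][1] = 8 + 2 = 10) = 7 (attained at k = 1)
  C[0][2] = min over k of (A[0][0] + B[0][2] = 8 + -5 = 3, A[0][1] + B[1][2] = 0 + 6 = 6, A[0][2] + B[2][2] = 8 + 2 = 10) = 3 (attained at k = 0)
  C[1][0] = min over k of (A[1][0] + B[0][0] = 10 + 6 = 16, A[1][1] + B[1][0] = -1 + 3 = 2, A[1][2] + B[2][0] = -3 + 6 = 3) = 2 (attained at k = 1)
  C[1][1] = min over k of (A[1][0] + B[0][1] = 10 + 4 = 14, A[1][1] + B[1][1] = -1 + 7 = 6, A[1][2] + B[2][1] = -3 + 2 = -1) = -1 (attained at k = 2)
  C[1][2] = min over k of (A[1][0] + B[0][2] = 10 + -5 = 5, A[1][1] + B[1][2] = -1 + 6 = 5, A[1][2] + B[2][2] = -3 + 2 = -1) = -1 (attained at k = 2)
  C[2][0] = min over k of (A[2][0] + B[0][0] = 2 + 6 = 8, A[2][1] + B[1][0] = -5 + 3 = -2, A[2][2] + B[2][0] = 9 + 6 = 15) = -2 (attained at k = 1)
  C[2][1] = min over k of (A[2][0] + B[0][1] = 2 + 4 = 6, A[2][1] + B[1][1] = -5 + 7 = 2, A[2][2] + B[2][1] = 9 + 2 = 11) = 2 (attained at k = 1)
  C[2][2] = min over k of (A[2][0] + B[0][2] = 2 + -5 = -3, A[2][1] + B[1][2] = -5 + 6 = 1, A[2][2] + B[2][2] = 9 + 2 = 11) = -3 (attained at k = 0)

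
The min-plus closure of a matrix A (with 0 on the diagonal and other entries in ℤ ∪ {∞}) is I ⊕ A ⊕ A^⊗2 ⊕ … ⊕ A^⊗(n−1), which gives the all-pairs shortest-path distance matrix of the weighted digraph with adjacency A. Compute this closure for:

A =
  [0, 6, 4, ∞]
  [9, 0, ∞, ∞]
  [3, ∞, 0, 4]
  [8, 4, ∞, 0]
Closure =
  [0, 6, 4, 8]
  [9, 0, 13, 17]
  [3, 8, 0, 4]
  [8, 4, 12, 0]

This is the Floyd-Warshall all-pairs shortest-path computation. For each intermediate vertex k = 0, 1, …, 3, update dist[i][j] ← min(dist[i][j], dist[i][k] + dist[k][j]). The final matrix gives, for each (i, j), the minimum total weight of any directed path from i to j (possibly empty when i = j).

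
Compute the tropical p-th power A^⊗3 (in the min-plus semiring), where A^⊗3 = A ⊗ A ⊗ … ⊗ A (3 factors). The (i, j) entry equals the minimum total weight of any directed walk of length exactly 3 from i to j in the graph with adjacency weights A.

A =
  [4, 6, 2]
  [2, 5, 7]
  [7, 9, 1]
A^⊗3 =
  [10, 12, 4]
  [10, 12, 5]
  [9, 11, 3]

Each entry (A^⊗3)_ij equals the minimum over all length-3 walks i = v_0 → v_1 → … → v_3 = j of Σ_t A[v_t][v_{t+1}]. For example, for (i, j) = (0, 2) we minimise over 9 possible intermediate vertex sequences; the minimum is 4, attained along the walk 0 → 2 → 2 → 2.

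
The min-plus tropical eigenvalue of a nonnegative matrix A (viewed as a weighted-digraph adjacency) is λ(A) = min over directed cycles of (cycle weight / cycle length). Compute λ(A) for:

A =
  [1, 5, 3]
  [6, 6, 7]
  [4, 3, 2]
λ(A) = 1

Enumerate directed cycles and compute their means (weight / length). Sample:
  cycle 0 → 0: weight = 1, length = 1, mean = 1/1 ≈ 1.000
  cycle 1 → 1: weight = 6, length = 1, mean = 6/1 ≈ 6.000
  cycle 2 → 2: weight = 2, length = 1, mean = 2/1 ≈ 2.000
  cycle 0 → 1 → 0: weight = 11, length = 2, mean = 11/2 ≈ 5.500
  cycle 0 → 2 → 0: weight = 7, length = 2, mean = 7/2 ≈ 3.500
  cycle 1 → 0 → 1: weight = 11, length = 2, mean = 11/2 ≈ 5.500
Minimum mean = 1.000, attained e.g. along the cycle 0 → 0 with weight 1 and length 1. So λ(A) = 1/1 = 1.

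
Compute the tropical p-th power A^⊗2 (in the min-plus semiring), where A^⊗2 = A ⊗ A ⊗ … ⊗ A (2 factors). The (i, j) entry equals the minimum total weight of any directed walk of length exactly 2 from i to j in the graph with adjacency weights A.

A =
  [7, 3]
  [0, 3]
A^⊗2 =
  [3, 6]
  [3, 3]

Each entry (A^⊗2)_ij equals the minimum over all length-2 walks i = v_0 → v_1 → … → v_2 = j of Σ_t A[v_t][v_{t+1}]. For example, for (i, j) = (0, 1) we minimise over 2 possible intermediate vertex sequences; the minimum is 6, attained along the walk 0 → 1 → 1.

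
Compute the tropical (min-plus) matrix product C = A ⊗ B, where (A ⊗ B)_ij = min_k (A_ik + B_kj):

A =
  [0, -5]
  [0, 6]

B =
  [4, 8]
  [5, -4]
A ⊗ B =
  [0, -9]
  [4, 2]

Apply the min-plus product entry-by-entry:
  C[0][0] = min over k of (A[0][0] + B[0][0] = 0 + 4 = 4, A[0][1] + B[1][0] = -5 + 5 = 0) = 0 (attained at k = 1)
  C[0][1] = min over k of (A[0][0] + B[0][1] = 0 + 8 = 8, A[0][1] + B[1][1] = -5 + -4 = -9) = -9 (attained at k = 1)
  C[1][0] = min over k of (A[1][0] + B[0][0] = 0 + 4 = 4, A[1][1] + B[1][0] = 6 + 5 = 11) = 4 (attained at k = 0)
  C[1][1] = min over k of (A[1][0] + B[0][1] = 0 + 8 = 8, A[1][1] + B[1][1] = 6 + -4 = 2) = 2 (attained at k = 1)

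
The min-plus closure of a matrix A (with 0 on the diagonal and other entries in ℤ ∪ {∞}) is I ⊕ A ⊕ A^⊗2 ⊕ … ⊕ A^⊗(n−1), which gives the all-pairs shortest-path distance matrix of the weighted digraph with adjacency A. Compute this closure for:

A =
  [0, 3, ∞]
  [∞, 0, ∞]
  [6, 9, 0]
Closure =
  [0, 3, ∞]
  [∞, 0, ∞]
  [6, 9, 0]

This is the Floyd-Warshall all-pairs shortest-path computation. For each intermediate vertex k = 0, 1, …, 2, update dist[i][j] ← min(dist[i][j], dist[i][k] + dist[k][j]). The final matrix gives, for each (i, j), the minimum total weight of any directed path from i to j (possibly empty when i = j).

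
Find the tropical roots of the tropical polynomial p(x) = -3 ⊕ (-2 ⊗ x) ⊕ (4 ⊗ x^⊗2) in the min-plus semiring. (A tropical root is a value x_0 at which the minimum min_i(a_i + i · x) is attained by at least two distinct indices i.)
Roots: {-6, -1}

Each tropical root is a break point of the lower envelope of the lines y = a_i + i · x (there are 3 lines, with slopes 0, 1, ..., 2). Only the lines that attain the minimum somewhere contribute to roots; other lines are dominated. Here the surviving (envelope) indices are i = 2, i = 1, i = 0.
Intersections between consecutive envelope lines give the roots: for adjacent envelope indices i < j the intersection is x = (a_i − a_j) / (j − i). Reading off the sorted break points: {-6, -1}.
Verification: at each break x_0, at least two indices attain the minimum of min_i(a_i + i · x_0).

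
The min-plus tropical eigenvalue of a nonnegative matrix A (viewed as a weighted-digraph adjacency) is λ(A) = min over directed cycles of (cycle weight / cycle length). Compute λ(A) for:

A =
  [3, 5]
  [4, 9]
λ(A) = 3

Enumerate directed cycles and compute their means (weight / length). Sample:
  cycle 0 → 0: weight = 3, length = 1, mean = 3/1 ≈ 3.000
  cycle 1 → 1: weight = 9, length = 1, mean = 9/1 ≈ 9.000
  cycle 0 → 1 → 0: weight = 9, length = 2, mean = 9/2 ≈ 4.500
  cycle 1 → 0 → 1: weight = 9, length = 2, mean = 9/2 ≈ 4.500
Minimum mean = 3.000, attained e.g. along the cycle 0 → 0 with weight 3 and length 1. So λ(A) = 3/1 = 3.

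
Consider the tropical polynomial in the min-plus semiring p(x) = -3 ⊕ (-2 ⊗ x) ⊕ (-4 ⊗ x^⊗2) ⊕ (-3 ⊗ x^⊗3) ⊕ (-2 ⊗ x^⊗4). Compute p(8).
p(8) = -3

A tropical monomial a ⊗ x^⊗i evaluates to a + i · x. Evaluating each term at x = 8:
  Term 0 contributes -3 + 0 · 8 = -3
  Term 1 contributes -2 + 1 · 8 = 6
  Term 2 contributes -4 + 2 · 8 = 12
  Term 3 contributes -3 + 3 · 8 = 21
  Term 4 contributes -2 + 4 · 8 = 30
p(8) = ⊕ of these = min[-3, 6, 12, 21, 30] = -3.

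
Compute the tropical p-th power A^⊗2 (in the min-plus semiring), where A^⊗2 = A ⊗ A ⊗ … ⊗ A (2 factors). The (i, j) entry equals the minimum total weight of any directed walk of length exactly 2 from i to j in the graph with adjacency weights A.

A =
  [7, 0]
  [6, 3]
A^⊗2 =
  [6, 3]
  [9, 6]

Each entry (A^⊗2)_ij equals the minimum over all length-2 walks i = v_0 → v_1 → … → v_2 = j of Σ_t A[v_t][v_{t+1}]. For example, for (i, j) = (0, 1) we minimise over 2 possible intermediate vertex sequences; the minimum is 3, attained along the walk 0 → 1 → 1.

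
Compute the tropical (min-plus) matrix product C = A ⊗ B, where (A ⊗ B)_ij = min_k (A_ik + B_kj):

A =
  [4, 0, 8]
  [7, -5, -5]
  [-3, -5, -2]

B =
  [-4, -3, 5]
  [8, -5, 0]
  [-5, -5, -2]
A ⊗ B =
  [0, -5, 0]
  [-10, -10, -7]
  [-7, -10, -5]

Apply the min-plus product entry-by-entry:
  C[0][0] = min over k of (A[0][0] + B[0][0] = 4 + -4 = 0, A[0][1] + B[1][0] = 0 + 8 = 8, A[0][2] + B[2][0] = 8 + -5 = 3) = 0 (attained at k = 0)
  C[0][1] = min over k of (A[0][0] + B[0][1] = 4 + -3 = 1, A[0][1] + B[1][1] = 0 + -5 = -5, A[0][2] + B[2][1] = 8 + -5 = 3) = -5 (attained at k = 1)
  C[0][2] = min over k of (A[0][0] + B[0][2] = 4 + 5 = 9, A[0][1] + B[1][2] = 0 + 0 = 0, A[0][2] + B[2][2] = 8 + -2 = 6) = 0 (attained at k = 1)
  C[1][0] = min over k of (A[1][0] + B[0][0] = 7 + -4 = 3, A[1][1] + B[1][0] = -5 + 8 = 3, A[1][2] + B[2][0] = -5 + -5 = -10) = -10 (attained at k = 2)
  C[1][1] = min over k of (A[1][0] + B[0][1] = 7 + -3 = 4, A[1][1] + B[1][1] = -5 + -5 = -10, A[1][2] + B[2][1] = -5 + -5 = -10) = -10 (attained at k = 1)
  C[1][2] = min over k of (A[1][0] + B[0][2] = 7 + 5 = 12, A[1][1] + B[1][2] = -5 + 0 = -5, A[1][2] + B[2][2] = -5 + -2 = -7) = -7 (attained at k = 2)
  C[2][0] = min over k of (A[2][0] + B[0][0] = -3 + -4 = -7, A[2][1] + B[1][0] = -5 + 8 = 3, A[2][2] + B[2][0] = -2 + -5 = -7) = -7 (attained at k = 0)
  C[2][1] = min over k of (A[2][0] + B[0][1] = -3 + -3 = -6, A[2][1] + B[1][1] = -5 + -5 = -10, A[2][2] + B[2][1] = -2 + -5 = -7) = -10 (attained at k = 1)
  C[2][2] = min over k of (A[2][0] + B[0][2] = -3 + 5 = 2, A[2][1] + B[1][2] = -5 + 0 = -5, A[2][2] + B[2][2] = -2 + -2 = -4) = -5 (attained at k = 1)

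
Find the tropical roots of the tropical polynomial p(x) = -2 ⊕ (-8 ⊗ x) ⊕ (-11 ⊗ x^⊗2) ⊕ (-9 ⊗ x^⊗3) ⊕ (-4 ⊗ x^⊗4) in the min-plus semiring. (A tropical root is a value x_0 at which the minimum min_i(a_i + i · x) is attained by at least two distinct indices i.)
Roots: {-5, -2, 3, 6}

Each tropical root is a break point of the lower envelope of the lines y = a_i + i · x (there are 5 lines, with slopes 0, 1, ..., 4). Only the lines that attain the minimum somewhere contribute to roots; other lines are dominated. Here the surviving (envelope) indices are i = 4, i = 3, i = 2, i = 1, i = 0.
Intersections between consecutive envelope lines give the roots: for adjacent envelope indices i < j the intersection is x = (a_i − a_j) / (j − i). Reading off the sorted break points: {-5, -2, 3, 6}.
Verification: at each break x_0, at least two indices attain the minimum of min_i(a_i + i · x_0).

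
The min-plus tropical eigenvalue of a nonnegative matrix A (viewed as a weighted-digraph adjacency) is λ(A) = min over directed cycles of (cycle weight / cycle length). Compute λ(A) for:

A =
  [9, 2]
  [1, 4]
λ(A) = 3/2

Enumerate directed cycles and compute their means (weight / length). Sample:
  cycle 0 → 0: weight = 9, length = 1, mean = 9/1 ≈ 9.000
  cycle 1 → 1: weight = 4, length = 1, mean = 4/1 ≈ 4.000
  cycle 0 → 1 → 0: weight = 3, length = 2, mean = 3/2 ≈ 1.500
  cycle 1 → 0 → 1: weight = 3, length = 2, mean = 3/2 ≈ 1.500
Minimum mean = 1.500, attained e.g. along the cycle 0 → 1 → 0 with weight 3 and length 2. So λ(A) = 3/2 = 3/2.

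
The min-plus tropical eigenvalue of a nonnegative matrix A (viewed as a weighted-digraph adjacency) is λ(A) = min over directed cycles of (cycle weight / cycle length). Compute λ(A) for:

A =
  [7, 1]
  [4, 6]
λ(A) = 5/2

Enumerate directed cycles and compute their means (weight / length). Sample:
  cycle 0 → 0: weight = 7, length = 1, mean = 7/1 ≈ 7.000
  cycle 1 → 1: weight = 6, length = 1, mean = 6/1 ≈ 6.000
  cycle 0 → 1 → 0: weight = 5, length = 2, mean = 5/2 ≈ 2.500
  cycle 1 → 0 → 1: weight = 5, length = 2, mean = 5/2 ≈ 2.500
Minimum mean = 2.500, attained e.g. along the cycle 0 → 1 → 0 with weight 5 and length 2. So λ(A) = 5/2 = 5/2.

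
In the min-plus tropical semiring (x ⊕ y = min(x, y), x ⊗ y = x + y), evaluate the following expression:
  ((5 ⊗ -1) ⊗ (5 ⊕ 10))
((5 ⊗ -1) ⊗ (5 ⊕ 10)) = 9

Expand innermost to outermost. Recall ⊕ takes the minimum of its arguments and ⊗ takes their sum. Working out the expression ((5 ⊗ -1) ⊗ (5 ⊕ 10)) gives 9.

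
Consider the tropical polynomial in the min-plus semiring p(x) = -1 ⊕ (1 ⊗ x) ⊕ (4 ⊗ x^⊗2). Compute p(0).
p(0) = -1

A tropical monomial a ⊗ x^⊗i evaluates to a + i · x. Evaluating each term at x = 0:
  Term 0 contributes -1 + 0 · 0 = -1
  Term 1 contributes 1 + 1 · 0 = 1
  Term 2 contributes 4 + 2 · 0 = 4
p(0) = ⊕ of these = min[-1, 1, 4] = -1.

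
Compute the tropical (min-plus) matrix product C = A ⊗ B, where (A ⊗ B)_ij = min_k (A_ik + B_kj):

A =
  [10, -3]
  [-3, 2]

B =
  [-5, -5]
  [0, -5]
A ⊗ B =
  [-3, -8]
  [-8, -8]

Apply the min-plus product entry-by-entry:
  C[0][0] = min over k of (A[0][0] + B[0][0] = 10 + -5 = 5, A[0][1] + B[1][0] = -3 + 0 = -3) = -3 (attained at k = 1)
  C[0][1] = min over k of (A[0][0] + B[0][1] = 10 + -5 = 5, A[0][1] + B[1][1] = -3 + -5 = -8) = -8 (attained at k = 1)
  C[1][0] = min over k of (A[1][0] + B[0][0] = -3 + -5 = -8, A[1][1] + B[1][0] = 2 + 0 = 2) = -8 (attained at k = 0)
  C[1][1] = min over k of (A[1][0] + B[0][1] = -3 + -5 = -8, A[1][1] + B[1][1] = 2 + -5 = -3) = -8 (attained at k = 0)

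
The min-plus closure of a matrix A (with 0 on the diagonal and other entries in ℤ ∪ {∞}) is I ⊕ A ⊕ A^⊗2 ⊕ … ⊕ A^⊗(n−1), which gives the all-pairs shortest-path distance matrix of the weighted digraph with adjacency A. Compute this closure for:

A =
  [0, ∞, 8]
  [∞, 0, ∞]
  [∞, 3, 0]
Closure =
  [0, 11, 8]
  [∞, 0, ∞]
  [∞, 3, 0]

This is the Floyd-Warshall all-pairs shortest-path computation. For each intermediate vertex k = 0, 1, …, 2, update dist[i][j] ← min(dist[i][j], dist[i][k] + dist[k][j]). The final matrix gives, for each (i, j), the minimum total weight of any directed path from i to j (possibly empty when i = j).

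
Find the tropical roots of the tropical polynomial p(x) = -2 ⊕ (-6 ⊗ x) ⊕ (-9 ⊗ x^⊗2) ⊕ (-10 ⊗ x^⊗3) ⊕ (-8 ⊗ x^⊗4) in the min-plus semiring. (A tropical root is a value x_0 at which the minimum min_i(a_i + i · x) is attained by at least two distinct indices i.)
Roots: {-2, 1, 3, 4}

Each tropical root is a break point of the lower envelope of the lines y = a_i + i · x (there are 5 lines, with slopes 0, 1, ..., 4). Only the lines that attain the minimum somewhere contribute to roots; other lines are dominated. Here the surviving (envelope) indices are i = 4, i = 3, i = 2, i = 1, i = 0.
Intersections between consecutive envelope lines give the roots: for adjacent envelope indices i < j the intersection is x = (a_i − a_j) / (j − i). Reading off the sorted break points: {-2, 1, 3, 4}.
Verification: at each break x_0, at least two indices attain the minimum of min_i(a_i + i · x_0).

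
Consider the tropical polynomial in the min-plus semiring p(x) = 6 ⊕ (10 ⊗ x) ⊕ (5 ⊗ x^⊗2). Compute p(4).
p(4) = 6

A tropical monomial a ⊗ x^⊗i evaluates to a + i · x. Evaluating each term at x = 4:
  Term 0 contributes 6 + 0 · 4 = 6
  Term 1 contributes 10 + 1 · 4 = 14
  Term 2 contributes 5 + 2 · 4 = 13
p(4) = ⊕ of these = min[6, 14, 13] = 6.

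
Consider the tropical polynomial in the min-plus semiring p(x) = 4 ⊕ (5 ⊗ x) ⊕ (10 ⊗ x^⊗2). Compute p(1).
p(1) = 4

A tropical monomial a ⊗ x^⊗i evaluates to a + i · x. Evaluating each term at x = 1:
  Term 0 contributes 4 + 0 · 1 = 4
  Term 1 contributes 5 + 1 · 1 = 6
  Term 2 contributes 10 + 2 · 1 = 12
p(1) = ⊕ of these = min[4, 6, 12] = 4.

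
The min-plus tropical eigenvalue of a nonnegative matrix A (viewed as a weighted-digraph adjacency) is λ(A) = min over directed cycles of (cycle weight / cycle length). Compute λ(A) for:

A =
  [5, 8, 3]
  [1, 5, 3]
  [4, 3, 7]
λ(A) = 7/3

Enumerate directed cycles and compute their means (weight / length). Sample:
  cycle 0 → 0: weight = 5, length = 1, mean = 5/1 ≈ 5.000
  cycle 1 → 1: weight = 5, length = 1, mean = 5/1 ≈ 5.000
  cycle 2 → 2: weight = 7, length = 1, mean = 7/1 ≈ 7.000
  cycle 0 → 1 → 0: weight = 9, length = 2, mean = 9/2 ≈ 4.500
  cycle 0 → 2 → 0: weight = 7, length = 2, mean = 7/2 ≈ 3.500
  cycle 1 → 0 → 1: weight = 9, length = 2, mean = 9/2 ≈ 4.500
Minimum mean = 2.333, attained e.g. along the cycle 0 → 2 → 1 → 0 with weight 7 and length 3. So λ(A) = 7/3 = 7/3.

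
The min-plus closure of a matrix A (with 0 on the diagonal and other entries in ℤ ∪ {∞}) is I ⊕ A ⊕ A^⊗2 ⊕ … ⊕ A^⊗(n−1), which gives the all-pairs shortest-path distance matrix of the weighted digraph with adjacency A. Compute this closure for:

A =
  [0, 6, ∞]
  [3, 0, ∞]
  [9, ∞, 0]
Closure =
  [0, 6, ∞]
  [3, 0, ∞]
  [9, 15, 0]

This is the Floyd-Warshall all-pairs shortest-path computation. For each intermediate vertex k = 0, 1, …, 2, update dist[i][j] ← min(dist[i][j], dist[i][k] + dist[k][j]). The final matrix gives, for each (i, j), the minimum total weight of any directed path from i to j (possibly empty when i = j).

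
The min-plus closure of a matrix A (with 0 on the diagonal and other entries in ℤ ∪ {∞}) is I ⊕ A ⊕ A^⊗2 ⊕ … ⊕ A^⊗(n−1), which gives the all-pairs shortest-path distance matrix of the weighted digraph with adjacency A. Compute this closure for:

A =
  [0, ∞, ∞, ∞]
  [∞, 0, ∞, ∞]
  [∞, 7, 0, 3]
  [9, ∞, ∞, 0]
Closure =
  [0, ∞, ∞, ∞]
  [∞, 0, ∞, ∞]
  [12, 7, 0, 3]
  [9, ∞, ∞, 0]

This is the Floyd-Warshall all-pairs shortest-path computation. For each intermediate vertex k = 0, 1, …, 3, update dist[i][j] ← min(dist[i][j], dist[i][k] + dist[k][j]). The final matrix gives, for each (i, j), the minimum total weight of any directed path from i to j (possibly empty when i = j).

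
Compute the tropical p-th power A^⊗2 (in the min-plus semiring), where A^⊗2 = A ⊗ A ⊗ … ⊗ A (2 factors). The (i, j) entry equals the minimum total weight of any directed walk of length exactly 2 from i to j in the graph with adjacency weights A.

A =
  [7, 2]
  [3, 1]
A^⊗2 =
  [5, 3]
  [4, 2]

Each entry (A^⊗2)_ij equals the minimum over all length-2 walks i = v_0 → v_1 → … → v_2 = j of Σ_t A[v_t][v_{t+1}]. For example, for (i, j) = (0, 1) we minimise over 2 possible intermediate vertex sequences; the minimum is 3, attained along the walk 0 → 1 → 1.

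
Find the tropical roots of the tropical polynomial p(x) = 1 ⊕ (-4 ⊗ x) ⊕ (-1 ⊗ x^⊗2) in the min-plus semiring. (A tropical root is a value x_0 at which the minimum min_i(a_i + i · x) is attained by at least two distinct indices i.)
Roots: {-3, 5}

Each tropical root is a break point of the lower envelope of the lines y = a_i + i · x (there are 3 lines, with slopes 0, 1, ..., 2). Only the lines that attain the minimum somewhere contribute to roots; other lines are dominated. Here the surviving (envelope) indices are i = 2, i = 1, i = 0.
Intersections between consecutive envelope lines give the roots: for adjacent envelope indices i < j the intersection is x = (a_i − a_j) / (j − i). Reading off the sorted break points: {-3, 5}.
Verification: at each break x_0, at least two indices attain the minimum of min_i(a_i + i · x_0).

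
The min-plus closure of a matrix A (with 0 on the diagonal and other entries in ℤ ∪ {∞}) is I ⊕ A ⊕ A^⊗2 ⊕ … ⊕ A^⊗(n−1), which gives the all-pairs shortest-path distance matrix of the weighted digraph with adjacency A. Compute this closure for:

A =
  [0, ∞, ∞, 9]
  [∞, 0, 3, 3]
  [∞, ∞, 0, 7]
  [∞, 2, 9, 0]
Closure =
  [0, 11, 14, 9]
  [∞, 0, 3, 3]
  [∞, 9, 0, 7]
  [∞, 2, 5, 0]

This is the Floyd-Warshall all-pairs shortest-path computation. For each intermediate vertex k = 0, 1, …, 3, update dist[i][j] ← min(dist[i][j], dist[i][k] + dist[k][j]). The final matrix gives, for each (i, j), the minimum total weight of any directed path from i to j (possibly empty when i = j).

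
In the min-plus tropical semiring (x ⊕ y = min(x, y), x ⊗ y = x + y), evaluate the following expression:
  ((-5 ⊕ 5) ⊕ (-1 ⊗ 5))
((-5 ⊕ 5) ⊕ (-1 ⊗ 5)) = -5

Expand innermost to outermost. Recall ⊕ takes the minimum of its arguments and ⊗ takes their sum. Working out the expression ((-5 ⊕ 5) ⊕ (-1 ⊗ 5)) gives -5.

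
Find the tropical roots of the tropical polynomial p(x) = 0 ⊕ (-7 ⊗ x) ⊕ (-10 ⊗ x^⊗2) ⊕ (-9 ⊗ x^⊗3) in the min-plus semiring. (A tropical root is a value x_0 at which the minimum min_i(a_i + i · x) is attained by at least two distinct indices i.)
Roots: {-1, 3, 7}

Each tropical root is a break point of the lower envelope of the lines y = a_i + i · x (there are 4 lines, with slopes 0, 1, ..., 3). Only the lines that attain the minimum somewhere contribute to roots; other lines are dominated. Here the surviving (envelope) indices are i = 3, i = 2, i = 1, i = 0.
Intersections between consecutive envelope lines give the roots: for adjacent envelope indices i < j the intersection is x = (a_i − a_j) / (j − i). Reading off the sorted break points: {-1, 3, 7}.
Verification: at each break x_0, at least two indices attain the minimum of min_i(a_i + i · x_0).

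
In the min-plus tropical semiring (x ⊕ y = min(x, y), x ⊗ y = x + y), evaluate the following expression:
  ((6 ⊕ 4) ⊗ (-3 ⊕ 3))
((6 ⊕ 4) ⊗ (-3 ⊕ 3)) = 1

Expand innermost to outermost. Recall ⊕ takes the minimum of its arguments and ⊗ takes their sum. Working out the expression ((6 ⊕ 4) ⊗ (-3 ⊕ 3)) gives 1.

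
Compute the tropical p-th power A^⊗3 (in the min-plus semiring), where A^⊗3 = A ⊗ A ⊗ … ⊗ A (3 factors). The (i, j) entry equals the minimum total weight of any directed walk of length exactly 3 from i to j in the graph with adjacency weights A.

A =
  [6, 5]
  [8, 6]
A^⊗3 =
  [18, 17]
  [20, 18]

Each entry (A^⊗3)_ij equals the minimum over all length-3 walks i = v_0 → v_1 → … → v_3 = j of Σ_t A[v_t][v_{t+1}]. For example, for (i, j) = (0, 1) we minimise over 4 possible intermediate vertex sequences; the minimum is 17, attained along the walk 0 → 0 → 0 → 1.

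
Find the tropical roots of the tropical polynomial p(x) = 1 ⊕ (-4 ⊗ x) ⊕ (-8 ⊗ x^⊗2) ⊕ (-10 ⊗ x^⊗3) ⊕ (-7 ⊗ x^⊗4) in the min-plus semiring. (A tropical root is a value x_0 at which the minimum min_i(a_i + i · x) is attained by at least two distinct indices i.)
Roots: {-3, 2, 4, 5}

Each tropical root is a break point of the lower envelope of the lines y = a_i + i · x (there are 5 lines, with slopes 0, 1, ..., 4). Only the lines that attain the minimum somewhere contribute to roots; other lines are dominated. Here the surviving (envelope) indices are i = 4, i = 3, i = 2, i = 1, i = 0.
Intersections between consecutive envelope lines give the roots: for adjacent envelope indices i < j the intersection is x = (a_i − a_j) / (j − i). Reading off the sorted break points: {-3, 2, 4, 5}.
Verification: at each break x_0, at least two indices attain the minimum of min_i(a_i + i · x_0).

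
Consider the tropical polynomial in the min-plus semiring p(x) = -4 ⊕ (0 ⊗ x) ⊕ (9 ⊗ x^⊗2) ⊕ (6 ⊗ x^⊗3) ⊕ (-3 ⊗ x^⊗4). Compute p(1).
p(1) = -4

A tropical monomial a ⊗ x^⊗i evaluates to a + i · x. Evaluating each term at x = 1:
  Term 0 contributes -4 + 0 · 1 = -4
  Term 1 contributes 0 + 1 · 1 = 1
  Term 2 contributes 9 + 2 · 1 = 11
  Term 3 contributes 6 + 3 · 1 = 9
  Term 4 contributes -3 + 4 · 1 = 1
p(1) = ⊕ of these = min[-4, 1, 11, 9, 1] = -4.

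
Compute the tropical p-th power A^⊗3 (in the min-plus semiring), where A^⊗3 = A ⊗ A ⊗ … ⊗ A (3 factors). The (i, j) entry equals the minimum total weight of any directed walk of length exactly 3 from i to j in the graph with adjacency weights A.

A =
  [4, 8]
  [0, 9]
A^⊗3 =
  [12, 16]
  [8, 12]

Each entry (A^⊗3)_ij equals the minimum over all length-3 walks i = v_0 → v_1 → … → v_3 = j of Σ_t A[v_t][v_{t+1}]. For example, for (i, j) = (0, 1) we minimise over 4 possible intermediate vertex sequences; the minimum is 16, attained along the walk 0 → 0 → 0 → 1.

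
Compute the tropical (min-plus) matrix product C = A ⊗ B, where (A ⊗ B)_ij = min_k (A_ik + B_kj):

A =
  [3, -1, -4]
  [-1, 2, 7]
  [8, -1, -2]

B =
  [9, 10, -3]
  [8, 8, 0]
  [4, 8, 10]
A ⊗ B =
  [0, 4, -1]
  [8, 9, -4]
  [2, 6, -1]

Apply the min-plus product entry-by-entry:
  C[0][0] = min over k of (A[0][0] + B[0][0] = 3 + 9 = 12, A[0][1] + B[1][0] = -1 + 8 = 7, A[0][2] + B[2][0] = -4 + 4 = 0) = 0 (attained at k = 2)
  C[0][1] = min over k of (A[0][0] + B[0][1] = 3 + 10 = 13, A[0][1] + B[1][1] = -1 + 8 = 7, A[0][2] + B[2][1] = -4 + 8 = 4) = 4 (attained at k = 2)
  C[0][2] = min over k of (A[0][0] + B[0][2] = 3 + -3 = 0, A[0][1] + B[1][2] = -1 + 0 = -1, A[0][2] + B[2][2] = -4 + 10 = 6) = -1 (attained at k = 1)
  C[1][0] = min over k of (A[1][0] + B[0][0] = -1 + 9 = 8, A[1][1] + B[1][0] = 2 + 8 = 10, A[1][2] + B[2][0] = 7 + 4 = 11) = 8 (attained at k = 0)
  C[1][1] = min over k of (A[1][0] + B[0][1] = -1 + 10 = 9, A[1][1] + B[1][1] = 2 + 8 = 10, A[1][2] + B[2][1] = 7 + 8 = 15) = 9 (attained at k = 0)
  C[1][2] = min over k of (A[1][0] + B[0][2] = -1 + -3 = -4, A[1][1] + B[1][2] = 2 + 0 = 2, A[1][2] + B[2][2] = 7 + 10 = 17) = -4 (attained at k = 0)
  C[2][0] = min over k of (A[2][0] + B[0][0] = 8 + 9 = 17, A[2][1] + B[1][0] = -1 + 8 = 7, A[2][2] + B[2][0] = -2 + 4 = 2) = 2 (attained at k = 2)
  C[2][1] = min over k of (A[2][0] + B[0][1] = 8 + 10 = 18, A[2][1] + B[1][1] = -1 + 8 = 7, A[2][2] + B[2][1] = -2 + 8 = 6) = 6 (attained at k = 2)
  C[2][2] = min over k of (A[2][0] + B[0][2] = 8 + -3 = 5, A[2][1] + B[1][2] = -1 + 0 = -1, A[2][2] + B[2][2] = -2 + 10 = 8) = -1 (attained at k = 1)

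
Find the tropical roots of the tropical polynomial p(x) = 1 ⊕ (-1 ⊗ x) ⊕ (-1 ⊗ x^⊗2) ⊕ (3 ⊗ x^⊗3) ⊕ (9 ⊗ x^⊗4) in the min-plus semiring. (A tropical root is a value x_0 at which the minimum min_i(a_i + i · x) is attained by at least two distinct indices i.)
Roots: {-6, -4, 0, 2}

Each tropical root is a break point of the lower envelope of the lines y = a_i + i · x (there are 5 lines, with slopes 0, 1, ..., 4). Only the lines that attain the minimum somewhere contribute to roots; other lines are dominated. Here the surviving (envelope) indices are i = 4, i = 3, i = 2, i = 1, i = 0.
Intersections between consecutive envelope lines give the roots: for adjacent envelope indices i < j the intersection is x = (a_i − a_j) / (j − i). Reading off the sorted break points: {-6, -4, 0, 2}.
Verification: at each break x_0, at least two indices attain the minimum of min_i(a_i + i · x_0).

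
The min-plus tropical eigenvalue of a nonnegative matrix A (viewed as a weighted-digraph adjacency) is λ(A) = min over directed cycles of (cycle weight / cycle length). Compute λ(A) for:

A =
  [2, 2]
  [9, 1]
λ(A) = 1

Enumerate directed cycles and compute their means (weight / length). Sample:
  cycle 0 → 0: weight = 2, length = 1, mean = 2/1 ≈ 2.000
  cycle 1 → 1: weight = 1, length = 1, mean = 1/1 ≈ 1.000
  cycle 0 → 1 → 0: weight = 11, length = 2, mean = 11/2 ≈ 5.500
  cycle 1 → 0 → 1: weight = 11, length = 2, mean = 11/2 ≈ 5.500
Minimum mean = 1.000, attained e.g. along the cycle 1 → 1 with weight 1 and length 1. So λ(A) = 1/1 = 1.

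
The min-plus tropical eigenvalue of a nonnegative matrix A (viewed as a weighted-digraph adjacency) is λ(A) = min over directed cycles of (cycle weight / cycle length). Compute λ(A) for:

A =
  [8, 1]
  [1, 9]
λ(A) = 1

Enumerate directed cycles and compute their means (weight / length). Sample:
  cycle 0 → 0: weight = 8, length = 1, mean = 8/1 ≈ 8.000
  cycle 1 → 1: weight = 9, length = 1, mean = 9/1 ≈ 9.000
  cycle 0 → 1 → 0: weight = 2, length = 2, mean = 2/2 ≈ 1.000
  cycle 1 → 0 → 1: weight = 2, length = 2, mean = 2/2 ≈ 1.000
Minimum mean = 1.000, attained e.g. along the cycle 0 → 1 → 0 with weight 2 and length 2. So λ(A) = 2/2 = 1.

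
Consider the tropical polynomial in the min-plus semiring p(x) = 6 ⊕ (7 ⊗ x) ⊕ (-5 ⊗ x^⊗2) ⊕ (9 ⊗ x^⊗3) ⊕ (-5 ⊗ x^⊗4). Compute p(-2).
p(-2) = -13

A tropical monomial a ⊗ x^⊗i evaluates to a + i · x. Evaluating each term at x = -2:
  Term 0 contributes 6 + 0 · -2 = 6
  Term 1 contributes 7 + 1 · -2 = 5
  Term 2 contributes -5 + 2 · -2 = -9
  Term 3 contributes 9 + 3 · -2 = 3
  Term 4 contributes -5 + 4 · -2 = -13
p(-2) = ⊕ of these = min[6, 5, -9, 3, -13] = -13.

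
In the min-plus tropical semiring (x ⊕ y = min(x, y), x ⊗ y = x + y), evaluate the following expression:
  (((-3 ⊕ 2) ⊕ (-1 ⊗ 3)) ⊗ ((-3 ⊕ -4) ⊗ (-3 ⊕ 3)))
(((-3 ⊕ 2) ⊕ (-1 ⊗ 3)) ⊗ ((-3 ⊕ -4) ⊗ (-3 ⊕ 3))) = -10

Expand innermost to outermost. Recall ⊕ takes the minimum of its arguments and ⊗ takes their sum. Working out the expression (((-3 ⊕ 2) ⊕ (-1 ⊗ 3)) ⊗ ((-3 ⊕ -4) ⊗ (-3 ⊕ 3))) gives -10.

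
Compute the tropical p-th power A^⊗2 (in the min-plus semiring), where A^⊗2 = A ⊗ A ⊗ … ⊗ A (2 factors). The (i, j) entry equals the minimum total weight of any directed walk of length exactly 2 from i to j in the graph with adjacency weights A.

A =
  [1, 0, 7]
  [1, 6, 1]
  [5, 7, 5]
A^⊗2 =
  [1, 1, 1]
  [2, 1, 6]
  [6, 5, 8]

Each entry (A^⊗2)_ij equals the minimum over all length-2 walks i = v_0 → v_1 → … → v_2 = j of Σ_t A[v_t][v_{t+1}]. For example, for (i, j) = (0, 2) we minimise over 3 possible intermediate vertex sequences; the minimum is 1, attained along the walk 0 → 1 → 2.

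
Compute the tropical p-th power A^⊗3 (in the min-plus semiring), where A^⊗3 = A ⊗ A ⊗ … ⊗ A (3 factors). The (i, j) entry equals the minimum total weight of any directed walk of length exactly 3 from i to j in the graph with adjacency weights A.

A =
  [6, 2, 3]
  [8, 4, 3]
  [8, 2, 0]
A^⊗3 =
  [11, 5, 3]
  [11, 5, 3]
  [8, 2, 0]

Each entry (A^⊗3)_ij equals the minimum over all length-3 walks i = v_0 → v_1 → … → v_3 = j of Σ_t A[v_t][v_{t+1}]. For example, for (i, j) = (0, 2) we minimise over 9 possible intermediate vertex sequences; the minimum is 3, attained along the walk 0 → 2 → 2 → 2.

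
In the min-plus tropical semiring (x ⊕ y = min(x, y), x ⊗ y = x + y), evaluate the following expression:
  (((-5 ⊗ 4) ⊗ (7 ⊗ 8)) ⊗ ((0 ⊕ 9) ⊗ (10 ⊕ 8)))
(((-5 ⊗ 4) ⊗ (7 ⊗ 8)) ⊗ ((0 ⊕ 9) ⊗ (10 ⊕ 8))) = 22

Expand innermost to outermost. Recall ⊕ takes the minimum of its arguments and ⊗ takes their sum. Working out the expression (((-5 ⊗ 4) ⊗ (7 ⊗ 8)) ⊗ ((0 ⊕ 9) ⊗ (10 ⊕ 8))) gives 22.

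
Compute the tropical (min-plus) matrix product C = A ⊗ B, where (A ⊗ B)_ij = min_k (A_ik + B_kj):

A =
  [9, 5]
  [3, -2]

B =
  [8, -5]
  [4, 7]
A ⊗ B =
  [9, 4]
  [2, -2]

Apply the min-plus product entry-by-entry:
  C[0][0] = min over k of (A[0][0] + B[0][0] = 9 + 8 = 17, A[0][1] + B[1][0] = 5 + 4 = 9) = 9 (attained at k = 1)
  C[0][1] = min over k of (A[0][0] + B[0][1] = 9 + -5 = 4, A[0][1] + B[1][1] = 5 + 7 = 12) = 4 (attained at k = 0)
  C[1][0] = min over k of (A[1][0] + B[0][0] = 3 + 8 = 11, A[1][1] + B[1][0] = -2 + 4 = 2) = 2 (attained at k = 1)
  C[1][1] = min over k of (A[1][0] + B[0][1] = 3 + -5 = -2, A[1][1] + B[1][1] = -2 + 7 = 5) = -2 (attained at k = 0)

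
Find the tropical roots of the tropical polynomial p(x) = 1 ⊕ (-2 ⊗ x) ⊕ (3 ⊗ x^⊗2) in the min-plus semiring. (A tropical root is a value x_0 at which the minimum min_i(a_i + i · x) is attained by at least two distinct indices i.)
Roots: {-5, 3}

Each tropical root is a break point of the lower envelope of the lines y = a_i + i · x (there are 3 lines, with slopes 0, 1, ..., 2). Only the lines that attain the minimum somewhere contribute to roots; other lines are dominated. Here the surviving (envelope) indices are i = 2, i = 1, i = 0.
Intersections between consecutive envelope lines give the roots: for adjacent envelope indices i < j the intersection is x = (a_i − a_j) / (j − i). Reading off the sorted break points: {-5, 3}.
Verification: at each break x_0, at least two indices attain the minimum of min_i(a_i + i · x_0).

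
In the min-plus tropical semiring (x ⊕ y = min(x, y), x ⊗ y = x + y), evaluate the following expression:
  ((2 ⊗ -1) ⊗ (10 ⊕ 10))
((2 ⊗ -1) ⊗ (10 ⊕ 10)) = 11

Expand innermost to outermost. Recall ⊕ takes the minimum of its arguments and ⊗ takes their sum. Working out the expression ((2 ⊗ -1) ⊗ (10 ⊕ 10)) gives 11.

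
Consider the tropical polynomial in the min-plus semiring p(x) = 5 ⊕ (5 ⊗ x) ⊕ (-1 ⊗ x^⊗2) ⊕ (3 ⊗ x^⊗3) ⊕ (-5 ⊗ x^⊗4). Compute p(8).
p(8) = 5

A tropical monomial a ⊗ x^⊗i evaluates to a + i · x. Evaluating each term at x = 8:
  Term 0 contributes 5 + 0 · 8 = 5
  Term 1 contributes 5 + 1 · 8 = 13
  Term 2 contributes -1 + 2 · 8 = 15
  Term 3 contributes 3 + 3 · 8 = 27
  Term 4 contributes -5 + 4 · 8 = 27
p(8) = ⊕ of these = min[5, 13, 15, 27, 27] = 5.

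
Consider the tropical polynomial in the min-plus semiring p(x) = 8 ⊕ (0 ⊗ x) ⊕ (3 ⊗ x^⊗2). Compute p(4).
p(4) = 4

A tropical monomial a ⊗ x^⊗i evaluates to a + i · x. Evaluating each term at x = 4:
  Term 0 contributes 8 + 0 · 4 = 8
  Term 1 contributes 0 + 1 · 4 = 4
  Term 2 contributes 3 + 2 · 4 = 11
p(4) = ⊕ of these = min[8, 4, 11] = 4.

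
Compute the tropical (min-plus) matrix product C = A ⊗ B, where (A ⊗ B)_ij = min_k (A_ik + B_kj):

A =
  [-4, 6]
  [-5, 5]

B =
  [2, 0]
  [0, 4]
A ⊗ B =
  [-2, -4]
  [-3, -5]

Apply the min-plus product entry-by-entry:
  C[0][0] = min over k of (A[0][0] + B[0][0] = -4 + 2 = -2, A[0][1] + B[1][0] = 6 + 0 = 6) = -2 (attained at k = 0)
  C[0][1] = min over k of (A[0][0] + B[0][1] = -4 + 0 = -4, A[0][1] + B[1][1] = 6 + 4 = 10) = -4 (attained at k = 0)
  C[1][0] = min over k of (A[1][0] + B[0][0] = -5 + 2 = -3, A[1][1] + B[1][0] = 5 + 0 = 5) = -3 (attained at k = 0)
  C[1][1] = min over k of (A[1][0] + B[0][1] = -5 + 0 = -5, A[1][1] + B[1][1] = 5 + 4 = 9) = -5 (attained at k = 0)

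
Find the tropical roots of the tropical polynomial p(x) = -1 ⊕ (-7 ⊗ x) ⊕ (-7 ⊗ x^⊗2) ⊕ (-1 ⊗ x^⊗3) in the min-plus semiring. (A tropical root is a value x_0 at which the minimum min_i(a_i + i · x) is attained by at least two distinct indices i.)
Roots: {-6, 0, 6}

Each tropical root is a break point of the lower envelope of the lines y = a_i + i · x (there are 4 lines, with slopes 0, 1, ..., 3). Only the lines that attain the minimum somewhere contribute to roots; other lines are dominated. Here the surviving (envelope) indices are i = 3, i = 2, i = 1, i = 0.
Intersections between consecutive envelope lines give the roots: for adjacent envelope indices i < j the intersection is x = (a_i − a_j) / (j − i). Reading off the sorted break points: {-6, 0, 6}.
Verification: at each break x_0, at least two indices attain the minimum of min_i(a_i + i · x_0).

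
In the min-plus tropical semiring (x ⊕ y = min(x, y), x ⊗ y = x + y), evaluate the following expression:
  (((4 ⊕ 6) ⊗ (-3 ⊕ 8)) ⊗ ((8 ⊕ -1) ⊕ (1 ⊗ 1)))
(((4 ⊕ 6) ⊗ (-3 ⊕ 8)) ⊗ ((8 ⊕ -1) ⊕ (1 ⊗ 1))) = 0

Expand innermost to outermost. Recall ⊕ takes the minimum of its arguments and ⊗ takes their sum. Working out the expression (((4 ⊕ 6) ⊗ (-3 ⊕ 8)) ⊗ ((8 ⊕ -1) ⊕ (1 ⊗ 1))) gives 0.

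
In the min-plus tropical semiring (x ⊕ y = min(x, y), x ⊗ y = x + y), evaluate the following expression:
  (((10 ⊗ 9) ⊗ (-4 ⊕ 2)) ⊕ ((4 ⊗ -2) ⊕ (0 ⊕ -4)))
(((10 ⊗ 9) ⊗ (-4 ⊕ 2)) ⊕ ((4 ⊗ -2) ⊕ (0 ⊕ -4))) = -4

Expand innermost to outermost. Recall ⊕ takes the minimum of its arguments and ⊗ takes their sum. Working out the expression (((10 ⊗ 9) ⊗ (-4 ⊕ 2)) ⊕ ((4 ⊗ -2) ⊕ (0 ⊕ -4))) gives -4.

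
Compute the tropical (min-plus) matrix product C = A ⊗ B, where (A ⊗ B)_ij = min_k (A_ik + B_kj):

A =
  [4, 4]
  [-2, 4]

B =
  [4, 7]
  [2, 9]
A ⊗ B =
  [6, 11]
  [2, 5]

Apply the min-plus product entry-by-entry:
  C[0][0] = min over k of (A[0][0] + B[0][0] = 4 + 4 = 8, A[0][1] + B[1][0] = 4 + 2 = 6) = 6 (attained at k = 1)
  C[0][1] = min over k of (A[0][0] + B[0][1] = 4 + 7 = 11, A[0][1] + B[1][1] = 4 + 9 = 13) = 11 (attained at k = 0)
  C[1][0] = min over k of (A[1][0] + B[0][0] = -2 + 4 = 2, A[1][1] + B[1][0] = 4 + 2 = 6) = 2 (attained at k = 0)
  C[1][1] = min over k of (A[1][0] + B[0][1] = -2 + 7 = 5, A[1][1] + B[1][1] = 4 + 9 = 13) = 5 (attained at k = 0)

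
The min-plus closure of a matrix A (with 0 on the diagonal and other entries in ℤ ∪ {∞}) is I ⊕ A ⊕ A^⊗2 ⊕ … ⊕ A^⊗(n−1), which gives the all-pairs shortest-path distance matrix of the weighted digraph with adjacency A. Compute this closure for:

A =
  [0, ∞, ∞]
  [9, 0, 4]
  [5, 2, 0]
Closure =
  [0, ∞, ∞]
  [9, 0, 4]
  [5, 2, 0]

This is the Floyd-Warshall all-pairs shortest-path computation. For each intermediate vertex k = 0, 1, …, 2, update dist[i][j] ← min(dist[i][j], dist[i][k] + dist[k][j]). The final matrix gives, for each (i, j), the minimum total weight of any directed path from i to j (possibly empty when i = j).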